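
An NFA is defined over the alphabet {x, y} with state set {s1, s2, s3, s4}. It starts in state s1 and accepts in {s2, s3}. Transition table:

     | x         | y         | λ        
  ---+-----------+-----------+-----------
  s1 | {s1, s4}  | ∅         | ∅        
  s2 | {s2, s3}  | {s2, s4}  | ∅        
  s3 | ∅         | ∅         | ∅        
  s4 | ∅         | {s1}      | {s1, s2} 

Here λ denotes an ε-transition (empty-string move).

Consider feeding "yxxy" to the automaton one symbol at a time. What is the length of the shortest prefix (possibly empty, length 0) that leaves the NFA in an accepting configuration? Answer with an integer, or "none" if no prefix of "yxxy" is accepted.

Start in {s1}.
Read 'y': s1→∅; now ∅.
The set is empty and remains empty for the remaining 3 symbols.
No reachable set along the way intersects F.

none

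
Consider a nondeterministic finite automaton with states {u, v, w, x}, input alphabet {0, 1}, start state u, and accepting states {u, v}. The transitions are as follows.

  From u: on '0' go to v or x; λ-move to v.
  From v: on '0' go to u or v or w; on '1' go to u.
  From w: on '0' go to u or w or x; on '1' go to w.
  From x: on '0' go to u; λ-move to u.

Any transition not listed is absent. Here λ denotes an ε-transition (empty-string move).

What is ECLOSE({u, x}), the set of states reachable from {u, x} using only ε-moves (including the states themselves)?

Begin with {u, x}.
ε-move u → v; add v.

{u, v, x}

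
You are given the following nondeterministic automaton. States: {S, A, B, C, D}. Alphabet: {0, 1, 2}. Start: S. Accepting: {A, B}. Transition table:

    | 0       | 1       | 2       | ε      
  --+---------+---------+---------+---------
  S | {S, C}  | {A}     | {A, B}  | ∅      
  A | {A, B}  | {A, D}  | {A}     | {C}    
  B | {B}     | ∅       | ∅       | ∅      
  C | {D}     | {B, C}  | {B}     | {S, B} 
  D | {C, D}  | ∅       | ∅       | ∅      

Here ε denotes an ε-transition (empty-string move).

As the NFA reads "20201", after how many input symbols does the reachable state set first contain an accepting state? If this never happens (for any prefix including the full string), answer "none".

Start in {S}.
Read '2': S→{A, B}; union {A, B}; ε-closure = {S, A, B, C}.
None of the earlier sets intersect F, but {S, A, B, C} does.

1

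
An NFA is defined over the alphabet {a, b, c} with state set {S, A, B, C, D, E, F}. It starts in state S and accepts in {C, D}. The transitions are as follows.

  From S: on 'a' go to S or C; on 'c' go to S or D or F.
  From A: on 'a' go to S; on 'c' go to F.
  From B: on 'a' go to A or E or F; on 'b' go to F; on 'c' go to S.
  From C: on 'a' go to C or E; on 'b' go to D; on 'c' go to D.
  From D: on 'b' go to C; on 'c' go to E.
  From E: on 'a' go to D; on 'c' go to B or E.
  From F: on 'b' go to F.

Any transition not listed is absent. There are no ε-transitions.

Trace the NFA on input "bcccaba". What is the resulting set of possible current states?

∅

Start in {S}.
Read 'b': S→∅; now ∅.
The set is empty and remains empty for the remaining 6 symbols.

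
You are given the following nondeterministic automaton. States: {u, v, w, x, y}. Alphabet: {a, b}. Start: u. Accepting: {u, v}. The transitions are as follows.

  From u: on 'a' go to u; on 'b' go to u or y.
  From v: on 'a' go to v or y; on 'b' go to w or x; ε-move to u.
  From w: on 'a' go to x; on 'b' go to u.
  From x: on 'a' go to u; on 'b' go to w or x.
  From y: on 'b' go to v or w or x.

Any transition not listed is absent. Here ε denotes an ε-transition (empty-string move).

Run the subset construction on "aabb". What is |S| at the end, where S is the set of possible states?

5

Start in {u}.
Read 'a': u→{u}; now {u}.
Read 'a': u→{u}; now {u}.
Read 'b': u→{u, y}; now {u, y}.
Read 'b': u→{u, y}, y→{v, w, x}; now {u, v, w, x, y}.
That set has 5 states.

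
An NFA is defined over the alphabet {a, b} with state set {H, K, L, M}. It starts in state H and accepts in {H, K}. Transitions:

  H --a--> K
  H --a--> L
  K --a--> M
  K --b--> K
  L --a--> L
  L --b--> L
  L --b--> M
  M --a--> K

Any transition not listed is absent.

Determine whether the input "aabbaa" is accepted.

No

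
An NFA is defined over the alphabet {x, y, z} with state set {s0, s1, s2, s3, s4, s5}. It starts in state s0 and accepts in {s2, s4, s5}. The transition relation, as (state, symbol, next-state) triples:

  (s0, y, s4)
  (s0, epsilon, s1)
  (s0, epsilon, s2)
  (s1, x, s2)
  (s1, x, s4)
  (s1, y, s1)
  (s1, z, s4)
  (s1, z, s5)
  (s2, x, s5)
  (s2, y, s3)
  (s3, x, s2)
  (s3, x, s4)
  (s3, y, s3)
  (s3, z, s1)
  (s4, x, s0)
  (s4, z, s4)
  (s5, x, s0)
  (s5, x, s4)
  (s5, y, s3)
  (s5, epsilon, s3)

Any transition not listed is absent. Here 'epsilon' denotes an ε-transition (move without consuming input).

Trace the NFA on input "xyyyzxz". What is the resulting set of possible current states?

{s4}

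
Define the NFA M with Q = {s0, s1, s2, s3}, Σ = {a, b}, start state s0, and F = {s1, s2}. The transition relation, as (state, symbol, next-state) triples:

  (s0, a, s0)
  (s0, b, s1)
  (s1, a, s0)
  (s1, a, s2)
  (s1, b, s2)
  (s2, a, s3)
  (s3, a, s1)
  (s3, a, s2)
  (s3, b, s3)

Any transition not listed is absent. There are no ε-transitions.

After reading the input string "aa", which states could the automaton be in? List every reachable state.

Start in {s0}.
Read 'a': s0→{s0}; now {s0}.
Read 'a': s0→{s0}; now {s0}.

{s0}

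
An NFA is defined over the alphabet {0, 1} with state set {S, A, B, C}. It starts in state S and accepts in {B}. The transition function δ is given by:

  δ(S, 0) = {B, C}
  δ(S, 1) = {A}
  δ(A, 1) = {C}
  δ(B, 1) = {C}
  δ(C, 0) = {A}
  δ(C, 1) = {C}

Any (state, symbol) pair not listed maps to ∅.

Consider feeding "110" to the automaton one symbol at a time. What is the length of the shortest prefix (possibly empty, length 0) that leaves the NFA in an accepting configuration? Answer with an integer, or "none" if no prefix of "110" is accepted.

none

Start in {S}.
Read '1': {S} → {A}.
Read '1': {A} → {C}.
Read '0': {C} → {A}.
No reachable set along the way intersects F.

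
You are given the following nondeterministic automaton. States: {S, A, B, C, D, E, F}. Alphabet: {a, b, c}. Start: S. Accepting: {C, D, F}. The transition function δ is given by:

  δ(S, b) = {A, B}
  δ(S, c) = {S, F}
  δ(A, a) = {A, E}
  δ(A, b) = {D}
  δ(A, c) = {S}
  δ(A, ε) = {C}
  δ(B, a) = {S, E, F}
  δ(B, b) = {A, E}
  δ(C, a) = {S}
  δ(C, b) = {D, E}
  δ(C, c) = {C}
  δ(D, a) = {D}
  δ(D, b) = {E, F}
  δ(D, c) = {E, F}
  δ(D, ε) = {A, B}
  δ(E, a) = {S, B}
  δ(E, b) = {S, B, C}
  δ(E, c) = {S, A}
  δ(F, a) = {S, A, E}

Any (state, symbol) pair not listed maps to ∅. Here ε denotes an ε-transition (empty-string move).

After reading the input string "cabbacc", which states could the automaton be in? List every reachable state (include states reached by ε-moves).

Start in {S}.
Read 'c': S→{S, F}; now {S, F}.
Read 'a': S→∅, F→{S, A, E}; union {S, A, E}; ε-closure = {S, A, C, E}.
Read 'b': S→{A, B}, A→{D}, C→{D, E}, E→{S, B, C}; now {S, A, B, C, D, E}.
Read 'b': S→{A, B}, A→{D}, B→{A, E}, C→{D, E}, D→{E, F}, E→{S, B, C}; now {S, A, B, C, D, E, F}.
Read 'a': S→∅, A→{A, E}, B→{S, E, F}, C→{S}, D→{D}, E→{S, B}, F→{S, A, E}; union {S, A, B, D, E, F}; ε-closure = {S, A, B, C, D, E, F}.
Read 'c': S→{S, F}, A→{S}, B→∅, C→{C}, D→{E, F}, E→{S, A}, F→∅; now {S, A, C, E, F}.
Read 'c': S→{S, F}, A→{S}, C→{C}, E→{S, A}, F→∅; now {S, A, C, F}.

{S, A, C, F}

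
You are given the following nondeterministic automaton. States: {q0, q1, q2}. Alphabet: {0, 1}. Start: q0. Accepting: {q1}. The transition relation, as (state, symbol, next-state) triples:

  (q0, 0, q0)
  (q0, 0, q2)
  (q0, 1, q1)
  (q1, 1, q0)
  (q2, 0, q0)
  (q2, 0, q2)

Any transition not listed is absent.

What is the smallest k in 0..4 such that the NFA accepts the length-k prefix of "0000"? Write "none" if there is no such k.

none

Start in {q0}.
Read '0': q0→{q0, q2}; now {q0, q2}.
Read '0': q0→{q0, q2}, q2→{q0, q2}; now {q0, q2}.
Read '0': q0→{q0, q2}, q2→{q0, q2}; now {q0, q2}.
Read '0': q0→{q0, q2}, q2→{q0, q2}; now {q0, q2}.
No reachable set along the way intersects F.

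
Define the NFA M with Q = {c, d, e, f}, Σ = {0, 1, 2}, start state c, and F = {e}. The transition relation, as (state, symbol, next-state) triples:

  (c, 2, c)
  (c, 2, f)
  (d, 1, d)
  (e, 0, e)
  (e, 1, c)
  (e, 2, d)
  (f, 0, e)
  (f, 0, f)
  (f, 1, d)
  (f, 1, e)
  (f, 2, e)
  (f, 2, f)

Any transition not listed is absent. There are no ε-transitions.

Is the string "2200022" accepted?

Start in {c}.
Read '2': {c} → {c, f}.
Read '2': {c, f} → {c, e, f}.
Read '0': {c, e, f} → {e, f}.
Read '0': {e, f} → {e, f}.
Read '0': {e, f} → {e, f}.
Read '2': {e, f} → {d, e, f}.
Read '2': {d, e, f} → {d, e, f}.
The final set {d, e, f} contains the accepting state e.

Yes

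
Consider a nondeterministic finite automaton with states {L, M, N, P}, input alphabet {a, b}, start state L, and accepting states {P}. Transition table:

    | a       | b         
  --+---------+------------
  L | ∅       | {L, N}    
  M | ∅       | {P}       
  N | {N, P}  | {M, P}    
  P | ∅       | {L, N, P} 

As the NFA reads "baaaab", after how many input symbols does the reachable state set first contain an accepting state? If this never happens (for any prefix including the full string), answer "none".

2

Start in {L}.
Read 'b': L→{L, N}; now {L, N}.
Read 'a': L→∅, N→{N, P}; now {N, P}.
None of the earlier sets intersect F, but {N, P} does.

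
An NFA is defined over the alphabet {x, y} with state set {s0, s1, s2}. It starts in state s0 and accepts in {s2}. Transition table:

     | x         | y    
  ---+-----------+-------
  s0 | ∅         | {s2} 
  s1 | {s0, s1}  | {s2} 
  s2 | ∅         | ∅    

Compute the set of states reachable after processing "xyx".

∅

Start in {s0}.
Read 'x': {s0} → ∅.
The set is empty and remains empty for the remaining 2 symbols.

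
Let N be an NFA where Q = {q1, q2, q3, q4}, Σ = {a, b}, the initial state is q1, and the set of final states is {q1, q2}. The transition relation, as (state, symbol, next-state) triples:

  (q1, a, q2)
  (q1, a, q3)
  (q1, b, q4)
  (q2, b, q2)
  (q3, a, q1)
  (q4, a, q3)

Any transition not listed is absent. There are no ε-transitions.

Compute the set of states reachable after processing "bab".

Start in {q1}.
Read 'b': q1→{q4}; now {q4}.
Read 'a': q4→{q3}; now {q3}.
Read 'b': q3→∅; now ∅.

∅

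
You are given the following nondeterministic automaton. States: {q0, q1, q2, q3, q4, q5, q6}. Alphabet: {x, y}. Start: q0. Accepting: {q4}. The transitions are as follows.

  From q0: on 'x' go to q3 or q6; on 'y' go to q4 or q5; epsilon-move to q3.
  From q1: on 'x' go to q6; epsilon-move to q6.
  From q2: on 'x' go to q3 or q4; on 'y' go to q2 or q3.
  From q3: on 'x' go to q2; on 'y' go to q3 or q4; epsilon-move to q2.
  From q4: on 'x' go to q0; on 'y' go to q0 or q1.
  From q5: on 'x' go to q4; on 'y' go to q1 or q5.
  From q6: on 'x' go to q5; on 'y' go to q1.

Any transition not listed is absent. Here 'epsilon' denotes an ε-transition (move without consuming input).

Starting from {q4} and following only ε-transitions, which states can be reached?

{q4}

Begin with {q4}.
No ε-moves leave this set, so the closure equals the set itself.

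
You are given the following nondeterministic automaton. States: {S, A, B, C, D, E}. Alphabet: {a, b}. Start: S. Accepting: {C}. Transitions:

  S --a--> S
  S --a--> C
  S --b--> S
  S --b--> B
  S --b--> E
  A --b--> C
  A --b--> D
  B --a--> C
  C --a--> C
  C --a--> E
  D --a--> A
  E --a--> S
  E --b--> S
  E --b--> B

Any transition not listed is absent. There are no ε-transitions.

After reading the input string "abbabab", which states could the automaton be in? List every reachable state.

{S, B, E}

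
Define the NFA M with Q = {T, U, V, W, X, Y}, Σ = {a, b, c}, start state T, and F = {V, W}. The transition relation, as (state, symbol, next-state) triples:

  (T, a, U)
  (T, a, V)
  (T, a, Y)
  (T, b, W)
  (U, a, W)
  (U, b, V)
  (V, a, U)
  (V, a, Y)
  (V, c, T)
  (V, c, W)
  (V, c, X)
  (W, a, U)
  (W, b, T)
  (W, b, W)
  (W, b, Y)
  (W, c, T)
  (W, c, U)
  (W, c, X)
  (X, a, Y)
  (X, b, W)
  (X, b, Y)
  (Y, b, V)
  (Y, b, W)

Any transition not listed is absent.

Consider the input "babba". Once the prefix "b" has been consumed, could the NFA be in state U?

No

Start in {T}.
Read 'b': T→{W}; now {W}.
State U is not in {W}.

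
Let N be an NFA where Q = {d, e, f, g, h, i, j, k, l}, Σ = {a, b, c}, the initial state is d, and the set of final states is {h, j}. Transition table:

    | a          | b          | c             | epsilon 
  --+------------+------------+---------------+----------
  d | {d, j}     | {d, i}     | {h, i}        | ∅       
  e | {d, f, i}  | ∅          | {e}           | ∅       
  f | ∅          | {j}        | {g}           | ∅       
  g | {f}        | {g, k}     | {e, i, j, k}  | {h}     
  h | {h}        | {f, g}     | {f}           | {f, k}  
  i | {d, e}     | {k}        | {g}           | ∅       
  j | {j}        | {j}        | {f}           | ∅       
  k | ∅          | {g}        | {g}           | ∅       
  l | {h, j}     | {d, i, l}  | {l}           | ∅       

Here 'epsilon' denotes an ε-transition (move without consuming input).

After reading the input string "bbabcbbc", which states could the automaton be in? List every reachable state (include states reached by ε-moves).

{e, f, g, h, i, j, k}

Start in {d}.
Read 'b': {d} → {d, i}.
Read 'b': {d, i} → {d, i, k}.
Read 'a': {d, i, k} → {d, e, j}.
Read 'b': {d, e, j} → {d, i, j}.
Read 'c': {d, i, j} → {f, g, h, i, k}.
Read 'b': {f, g, h, i, k} → {f, g, h, j, k}.
Read 'b': {f, g, h, j, k} → {f, g, h, j, k}.
Read 'c': {f, g, h, j, k} → {e, f, g, h, i, j, k}.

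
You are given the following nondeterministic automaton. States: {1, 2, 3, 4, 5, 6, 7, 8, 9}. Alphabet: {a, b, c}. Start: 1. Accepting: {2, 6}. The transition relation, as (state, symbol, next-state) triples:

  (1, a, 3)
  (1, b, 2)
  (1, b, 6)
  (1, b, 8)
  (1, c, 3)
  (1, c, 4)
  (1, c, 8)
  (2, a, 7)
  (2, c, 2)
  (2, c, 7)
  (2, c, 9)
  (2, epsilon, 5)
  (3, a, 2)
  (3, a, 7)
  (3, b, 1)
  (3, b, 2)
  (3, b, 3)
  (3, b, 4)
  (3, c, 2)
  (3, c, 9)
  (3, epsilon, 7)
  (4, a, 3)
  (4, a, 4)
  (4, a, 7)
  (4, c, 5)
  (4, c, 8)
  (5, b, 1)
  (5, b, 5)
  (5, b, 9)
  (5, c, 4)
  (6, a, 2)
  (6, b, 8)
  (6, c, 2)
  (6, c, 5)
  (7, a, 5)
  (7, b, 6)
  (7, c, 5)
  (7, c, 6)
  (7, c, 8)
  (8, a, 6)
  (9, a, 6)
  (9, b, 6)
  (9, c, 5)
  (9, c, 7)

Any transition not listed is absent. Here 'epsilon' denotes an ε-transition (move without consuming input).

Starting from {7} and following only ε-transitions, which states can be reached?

Begin with {7}.
No ε-moves leave this set, so the closure equals the set itself.

{7}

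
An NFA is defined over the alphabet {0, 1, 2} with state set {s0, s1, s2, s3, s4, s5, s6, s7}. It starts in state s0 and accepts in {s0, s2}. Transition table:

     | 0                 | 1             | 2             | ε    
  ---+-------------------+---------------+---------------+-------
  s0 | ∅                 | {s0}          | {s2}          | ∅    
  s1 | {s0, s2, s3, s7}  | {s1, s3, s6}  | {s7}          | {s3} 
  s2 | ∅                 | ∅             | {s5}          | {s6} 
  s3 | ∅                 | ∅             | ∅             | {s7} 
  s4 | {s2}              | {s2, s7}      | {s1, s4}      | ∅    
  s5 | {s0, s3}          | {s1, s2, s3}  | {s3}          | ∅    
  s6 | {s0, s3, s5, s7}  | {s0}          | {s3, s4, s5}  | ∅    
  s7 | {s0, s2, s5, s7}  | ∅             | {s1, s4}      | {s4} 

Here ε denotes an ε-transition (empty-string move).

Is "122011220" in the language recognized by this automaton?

Start in {s0}.
Read '1': s0→{s0}; now {s0}.
Read '2': s0→{s2}; union {s2}; ε-closure = {s2, s6}.
Read '2': s2→{s5}, s6→{s3, s4, s5}; union {s3, s4, s5}; ε-closure = {s3, s4, s5, s7}.
Read '0': s3→∅, s4→{s2}, s5→{s0, s3}, s7→{s0, s2, s5, s7}; union {s0, s2, s3, s5, s7}; ε-closure = {s0, s2, s3, s4, s5, s6, s7}.
Read '1': s0→{s0}, s2→∅, s3→∅, s4→{s2, s7}, s5→{s1, s2, s3}, s6→{s0}, s7→∅; union {s0, s1, s2, s3, s7}; ε-closure = {s0, s1, s2, s3, s4, s6, s7}.
Read '1': s0→{s0}, s1→{s1, s3, s6}, s2→∅, s3→∅, s4→{s2, s7}, s6→{s0}, s7→∅; union {s0, s1, s2, s3, s6, s7}; ε-closure = {s0, s1, s2, s3, s4, s6, s7}.
Read '2': s0→{s2}, s1→{s7}, s2→{s5}, s3→∅, s4→{s1, s4}, s6→{s3, s4, s5}, s7→{s1, s4}; union {s1, s2, s3, s4, s5, s7}; ε-closure = {s1, s2, s3, s4, s5, s6, s7}.
Read '2': s1→{s7}, s2→{s5}, s3→∅, s4→{s1, s4}, s5→{s3}, s6→{s3, s4, s5}, s7→{s1, s4}; now {s1, s3, s4, s5, s7}.
Read '0': s1→{s0, s2, s3, s7}, s3→∅, s4→{s2}, s5→{s0, s3}, s7→{s0, s2, s5, s7}; union {s0, s2, s3, s5, s7}; ε-closure = {s0, s2, s3, s4, s5, s6, s7}.
The final set {s0, s2, s3, s4, s5, s6, s7} contains the accepting states s0, s2.

Yes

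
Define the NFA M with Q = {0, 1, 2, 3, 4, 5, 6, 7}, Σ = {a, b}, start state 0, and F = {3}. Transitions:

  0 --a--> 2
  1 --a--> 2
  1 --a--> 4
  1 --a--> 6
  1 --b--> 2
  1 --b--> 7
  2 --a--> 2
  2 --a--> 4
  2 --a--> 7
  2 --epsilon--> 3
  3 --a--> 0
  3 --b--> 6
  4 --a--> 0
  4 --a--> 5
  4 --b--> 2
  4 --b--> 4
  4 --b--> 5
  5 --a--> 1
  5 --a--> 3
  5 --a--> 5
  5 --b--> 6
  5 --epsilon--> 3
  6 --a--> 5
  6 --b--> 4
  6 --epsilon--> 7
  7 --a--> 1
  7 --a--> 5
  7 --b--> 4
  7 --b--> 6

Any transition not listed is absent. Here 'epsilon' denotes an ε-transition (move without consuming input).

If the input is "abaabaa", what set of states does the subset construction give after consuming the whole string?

Start in {0}.
Read 'a': 0→{2}; union {2}; ε-closure = {2, 3}.
Read 'b': 2→∅, 3→{6}; union {6}; ε-closure = {6, 7}.
Read 'a': 6→{5}, 7→{1, 5}; union {1, 5}; ε-closure = {1, 3, 5}.
Read 'a': 1→{2, 4, 6}, 3→{0}, 5→{1, 3, 5}; union {0, 1, 2, 3, 4, 5, 6}; ε-closure = {0, 1, 2, 3, 4, 5, 6, 7}.
Read 'b': 0→∅, 1→{2, 7}, 2→∅, 3→{6}, 4→{2, 4, 5}, 5→{6}, 6→{4}, 7→{4, 6}; union {2, 4, 5, 6, 7}; ε-closure = {2, 3, 4, 5, 6, 7}.
Read 'a': 2→{2, 4, 7}, 3→{0}, 4→{0, 5}, 5→{1, 3, 5}, 6→{5}, 7→{1, 5}; now {0, 1, 2, 3, 4, 5, 7}.
Read 'a': 0→{2}, 1→{2, 4, 6}, 2→{2, 4, 7}, 3→{0}, 4→{0, 5}, 5→{1, 3, 5}, 7→{1, 5}; now {0, 1, 2, 3, 4, 5, 6, 7}.

{0, 1, 2, 3, 4, 5, 6, 7}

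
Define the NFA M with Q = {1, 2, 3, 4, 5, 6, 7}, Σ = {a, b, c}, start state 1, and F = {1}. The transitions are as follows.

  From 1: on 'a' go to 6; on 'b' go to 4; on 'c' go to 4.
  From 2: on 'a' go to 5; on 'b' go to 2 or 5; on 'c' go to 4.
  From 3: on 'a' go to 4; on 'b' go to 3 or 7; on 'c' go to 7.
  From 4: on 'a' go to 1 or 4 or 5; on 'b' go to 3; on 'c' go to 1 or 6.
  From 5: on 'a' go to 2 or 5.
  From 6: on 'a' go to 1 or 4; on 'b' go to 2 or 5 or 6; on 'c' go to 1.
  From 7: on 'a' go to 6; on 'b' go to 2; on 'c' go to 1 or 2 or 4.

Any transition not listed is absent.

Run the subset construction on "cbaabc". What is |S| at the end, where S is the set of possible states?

Start in {1}.
Read 'c': 1→{4}; now {4}.
Read 'b': 4→{3}; now {3}.
Read 'a': 3→{4}; now {4}.
Read 'a': 4→{1, 4, 5}; now {1, 4, 5}.
Read 'b': 1→{4}, 4→{3}, 5→∅; now {3, 4}.
Read 'c': 3→{7}, 4→{1, 6}; now {1, 6, 7}.
That set has 3 states.

3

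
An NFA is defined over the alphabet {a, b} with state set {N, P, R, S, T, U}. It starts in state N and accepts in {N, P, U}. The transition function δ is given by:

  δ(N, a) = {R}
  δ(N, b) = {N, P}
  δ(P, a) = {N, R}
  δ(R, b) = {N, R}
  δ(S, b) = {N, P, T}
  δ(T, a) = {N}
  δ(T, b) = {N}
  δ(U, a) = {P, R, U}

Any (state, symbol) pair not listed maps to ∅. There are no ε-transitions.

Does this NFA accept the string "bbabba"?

Start in {N}.
Read 'b': N→{N, P}; now {N, P}.
Read 'b': N→{N, P}, P→∅; now {N, P}.
Read 'a': N→{R}, P→{N, R}; now {N, R}.
Read 'b': N→{N, P}, R→{N, R}; now {N, P, R}.
Read 'b': N→{N, P}, P→∅, R→{N, R}; now {N, P, R}.
Read 'a': N→{R}, P→{N, R}, R→∅; now {N, R}.
The final set {N, R} contains the accepting state N.

Yes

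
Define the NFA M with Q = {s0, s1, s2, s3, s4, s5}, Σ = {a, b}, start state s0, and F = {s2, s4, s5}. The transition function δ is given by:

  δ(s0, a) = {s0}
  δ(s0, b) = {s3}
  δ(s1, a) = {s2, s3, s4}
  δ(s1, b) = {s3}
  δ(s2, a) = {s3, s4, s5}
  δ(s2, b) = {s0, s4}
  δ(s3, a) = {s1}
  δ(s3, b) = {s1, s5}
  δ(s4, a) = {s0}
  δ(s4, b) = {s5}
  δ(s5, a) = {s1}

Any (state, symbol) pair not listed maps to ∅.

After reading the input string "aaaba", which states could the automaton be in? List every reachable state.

{s1}

Start in {s0}.
Read 'a': {s0} → {s0}.
Read 'a': {s0} → {s0}.
Read 'a': {s0} → {s0}.
Read 'b': {s0} → {s3}.
Read 'a': {s3} → {s1}.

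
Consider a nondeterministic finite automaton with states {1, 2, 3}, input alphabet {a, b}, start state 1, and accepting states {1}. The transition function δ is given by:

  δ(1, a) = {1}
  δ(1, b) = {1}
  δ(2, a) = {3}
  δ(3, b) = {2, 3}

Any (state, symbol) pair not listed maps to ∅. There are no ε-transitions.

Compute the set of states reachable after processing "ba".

Start in {1}.
Read 'b': 1→{1}; now {1}.
Read 'a': 1→{1}; now {1}.

{1}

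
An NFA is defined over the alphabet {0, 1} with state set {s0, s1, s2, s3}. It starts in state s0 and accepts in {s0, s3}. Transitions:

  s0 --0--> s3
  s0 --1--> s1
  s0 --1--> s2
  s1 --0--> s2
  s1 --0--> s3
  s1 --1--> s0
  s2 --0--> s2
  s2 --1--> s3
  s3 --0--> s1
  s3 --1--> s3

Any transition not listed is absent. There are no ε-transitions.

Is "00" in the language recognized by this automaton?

No

Start in {s0}.
Read '0': {s0} → {s3}.
Read '0': {s3} → {s1}.
The final set {s1} contains no accepting state.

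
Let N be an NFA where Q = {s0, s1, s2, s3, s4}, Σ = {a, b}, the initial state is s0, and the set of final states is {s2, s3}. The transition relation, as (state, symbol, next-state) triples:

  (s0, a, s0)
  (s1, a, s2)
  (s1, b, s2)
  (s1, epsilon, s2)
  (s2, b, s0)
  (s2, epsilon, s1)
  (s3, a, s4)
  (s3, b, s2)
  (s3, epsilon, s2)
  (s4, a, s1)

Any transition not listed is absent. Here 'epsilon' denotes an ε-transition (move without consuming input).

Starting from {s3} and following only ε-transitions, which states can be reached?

{s1, s2, s3}

Begin with {s3}.
ε-move s3 → s2; add s2.
ε-move s2 → s1; add s1.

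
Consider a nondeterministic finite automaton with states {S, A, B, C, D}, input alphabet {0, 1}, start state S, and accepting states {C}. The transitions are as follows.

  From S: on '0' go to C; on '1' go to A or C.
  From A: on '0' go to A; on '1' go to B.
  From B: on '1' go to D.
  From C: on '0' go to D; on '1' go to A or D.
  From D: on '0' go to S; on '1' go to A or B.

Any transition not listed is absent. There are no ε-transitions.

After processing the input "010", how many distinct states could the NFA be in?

2

Start in {S}.
Read '0': S→{C}; now {C}.
Read '1': C→{A, D}; now {A, D}.
Read '0': A→{A}, D→{S}; now {S, A}.
That set has 2 states.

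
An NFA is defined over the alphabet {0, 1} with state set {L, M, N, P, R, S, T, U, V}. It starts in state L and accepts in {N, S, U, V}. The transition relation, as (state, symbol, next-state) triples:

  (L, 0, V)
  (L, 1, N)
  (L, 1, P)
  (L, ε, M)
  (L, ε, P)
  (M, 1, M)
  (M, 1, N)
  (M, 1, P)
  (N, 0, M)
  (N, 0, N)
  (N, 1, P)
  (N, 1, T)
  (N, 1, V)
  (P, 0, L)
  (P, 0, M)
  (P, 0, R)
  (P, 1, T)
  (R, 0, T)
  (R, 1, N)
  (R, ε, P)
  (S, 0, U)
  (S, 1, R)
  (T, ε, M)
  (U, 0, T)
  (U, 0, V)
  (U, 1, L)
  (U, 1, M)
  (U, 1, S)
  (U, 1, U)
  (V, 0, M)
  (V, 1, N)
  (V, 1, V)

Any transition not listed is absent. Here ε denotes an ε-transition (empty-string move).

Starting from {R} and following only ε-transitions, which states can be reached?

{P, R}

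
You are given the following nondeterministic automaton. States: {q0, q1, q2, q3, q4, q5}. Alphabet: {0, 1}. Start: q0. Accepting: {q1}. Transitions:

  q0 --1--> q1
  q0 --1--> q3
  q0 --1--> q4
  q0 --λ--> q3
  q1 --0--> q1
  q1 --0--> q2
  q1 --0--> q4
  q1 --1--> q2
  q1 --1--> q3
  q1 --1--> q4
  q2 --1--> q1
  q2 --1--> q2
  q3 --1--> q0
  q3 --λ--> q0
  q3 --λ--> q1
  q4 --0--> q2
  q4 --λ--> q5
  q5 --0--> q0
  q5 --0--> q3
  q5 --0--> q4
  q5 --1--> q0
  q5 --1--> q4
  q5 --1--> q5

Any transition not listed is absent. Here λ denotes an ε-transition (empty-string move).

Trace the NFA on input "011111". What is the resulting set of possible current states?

{q0, q1, q2, q3, q4, q5}

Start: ε-closure({q0}) = {q0, q1, q3}.
Read '0': {q0, q1, q3} → {q1, q2, q4, q5}.
Read '1': {q1, q2, q4, q5} → {q0, q1, q2, q3, q4, q5}.
Read '1': {q0, q1, q2, q3, q4, q5} → {q0, q1, q2, q3, q4, q5}.
Read '1': {q0, q1, q2, q3, q4, q5} → {q0, q1, q2, q3, q4, q5}.
Read '1': {q0, q1, q2, q3, q4, q5} → {q0, q1, q2, q3, q4, q5}.
Read '1': {q0, q1, q2, q3, q4, q5} → {q0, q1, q2, q3, q4, q5}.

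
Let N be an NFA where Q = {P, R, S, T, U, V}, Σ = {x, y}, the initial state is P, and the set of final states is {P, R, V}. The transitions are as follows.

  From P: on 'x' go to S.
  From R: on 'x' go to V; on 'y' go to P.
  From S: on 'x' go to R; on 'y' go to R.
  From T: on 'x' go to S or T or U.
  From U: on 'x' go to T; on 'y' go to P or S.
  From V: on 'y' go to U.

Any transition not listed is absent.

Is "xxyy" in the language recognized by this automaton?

No

Start in {P}.
Read 'x': {P} → {S}.
Read 'x': {S} → {R}.
Read 'y': {R} → {P}.
Read 'y': {P} → ∅.
The final set ∅ contains no accepting state.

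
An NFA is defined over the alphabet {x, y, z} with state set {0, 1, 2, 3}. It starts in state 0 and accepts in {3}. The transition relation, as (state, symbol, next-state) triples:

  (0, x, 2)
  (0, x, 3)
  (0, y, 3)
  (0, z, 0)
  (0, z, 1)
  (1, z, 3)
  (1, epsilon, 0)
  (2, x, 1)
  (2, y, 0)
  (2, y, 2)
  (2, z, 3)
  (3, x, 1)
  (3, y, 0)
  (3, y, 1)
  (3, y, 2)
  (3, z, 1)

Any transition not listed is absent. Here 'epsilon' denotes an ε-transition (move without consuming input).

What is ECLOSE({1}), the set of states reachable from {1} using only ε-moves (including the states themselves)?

Begin with {1}.
ε-move 1 → 0; add 0.

{0, 1}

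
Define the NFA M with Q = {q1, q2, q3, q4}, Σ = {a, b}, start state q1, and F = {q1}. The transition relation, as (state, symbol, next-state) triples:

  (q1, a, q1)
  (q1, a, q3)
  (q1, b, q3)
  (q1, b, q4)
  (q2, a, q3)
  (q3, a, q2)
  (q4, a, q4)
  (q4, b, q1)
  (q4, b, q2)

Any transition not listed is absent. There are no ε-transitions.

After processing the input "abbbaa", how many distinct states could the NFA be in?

2

Start in {q1}.
Read 'a': {q1} → {q1, q3}.
Read 'b': {q1, q3} → {q3, q4}.
Read 'b': {q3, q4} → {q1, q2}.
Read 'b': {q1, q2} → {q3, q4}.
Read 'a': {q3, q4} → {q2, q4}.
Read 'a': {q2, q4} → {q3, q4}.
That set has 2 states.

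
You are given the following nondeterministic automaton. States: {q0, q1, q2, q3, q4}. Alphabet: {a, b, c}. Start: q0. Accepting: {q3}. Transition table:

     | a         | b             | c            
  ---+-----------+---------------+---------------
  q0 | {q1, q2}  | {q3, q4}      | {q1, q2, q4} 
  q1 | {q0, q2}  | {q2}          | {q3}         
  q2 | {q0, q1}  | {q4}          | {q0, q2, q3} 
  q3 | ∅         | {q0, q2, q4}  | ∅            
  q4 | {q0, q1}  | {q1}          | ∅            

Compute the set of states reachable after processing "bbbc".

Start in {q0}.
Read 'b': {q0} → {q3, q4}.
Read 'b': {q3, q4} → {q0, q1, q2, q4}.
Read 'b': {q0, q1, q2, q4} → {q1, q2, q3, q4}.
Read 'c': {q1, q2, q3, q4} → {q0, q2, q3}.

{q0, q2, q3}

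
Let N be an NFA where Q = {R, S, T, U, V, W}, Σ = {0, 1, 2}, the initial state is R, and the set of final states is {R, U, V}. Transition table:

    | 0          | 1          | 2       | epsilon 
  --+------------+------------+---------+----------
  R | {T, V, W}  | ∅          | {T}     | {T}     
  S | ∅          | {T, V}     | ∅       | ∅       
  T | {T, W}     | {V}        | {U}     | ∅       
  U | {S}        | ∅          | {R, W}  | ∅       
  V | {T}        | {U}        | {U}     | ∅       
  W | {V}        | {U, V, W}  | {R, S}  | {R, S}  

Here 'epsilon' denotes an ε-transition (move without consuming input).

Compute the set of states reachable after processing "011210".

{R, S, T, V, W}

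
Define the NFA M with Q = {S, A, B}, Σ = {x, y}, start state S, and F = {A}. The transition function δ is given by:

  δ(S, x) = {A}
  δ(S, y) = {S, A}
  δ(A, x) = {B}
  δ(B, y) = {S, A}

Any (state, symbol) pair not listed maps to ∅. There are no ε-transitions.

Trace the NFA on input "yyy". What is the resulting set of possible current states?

Start in {S}.
Read 'y': {S} → {S, A}.
Read 'y': {S, A} → {S, A}.
Read 'y': {S, A} → {S, A}.

{S, A}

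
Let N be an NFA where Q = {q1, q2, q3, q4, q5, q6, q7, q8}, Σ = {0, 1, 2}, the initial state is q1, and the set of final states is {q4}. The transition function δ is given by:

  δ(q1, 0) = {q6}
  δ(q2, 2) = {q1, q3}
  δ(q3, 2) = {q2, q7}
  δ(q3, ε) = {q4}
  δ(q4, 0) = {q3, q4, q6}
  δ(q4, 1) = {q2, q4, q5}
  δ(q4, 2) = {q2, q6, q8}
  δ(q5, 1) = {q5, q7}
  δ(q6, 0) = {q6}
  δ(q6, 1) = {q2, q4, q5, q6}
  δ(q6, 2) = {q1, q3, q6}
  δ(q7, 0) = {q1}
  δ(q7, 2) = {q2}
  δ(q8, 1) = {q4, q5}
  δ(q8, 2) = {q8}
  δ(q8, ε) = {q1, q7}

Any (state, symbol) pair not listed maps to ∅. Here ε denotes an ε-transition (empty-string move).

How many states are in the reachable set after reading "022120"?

Start in {q1}.
Read '0': q1→{q6}; now {q6}.
Read '2': q6→{q1, q3, q6}; union {q1, q3, q6}; ε-closure = {q1, q3, q4, q6}.
Read '2': q1→∅, q3→{q2, q7}, q4→{q2, q6, q8}, q6→{q1, q3, q6}; union {q1, q2, q3, q6, q7, q8}; ε-closure = {q1, q2, q3, q4, q6, q7, q8}.
Read '1': q1→∅, q2→∅, q3→∅, q4→{q2, q4, q5}, q6→{q2, q4, q5, q6}, q7→∅, q8→{q4, q5}; now {q2, q4, q5, q6}.
Read '2': q2→{q1, q3}, q4→{q2, q6, q8}, q5→∅, q6→{q1, q3, q6}; union {q1, q2, q3, q6, q8}; ε-closure = {q1, q2, q3, q4, q6, q7, q8}.
Read '0': q1→{q6}, q2→∅, q3→∅, q4→{q3, q4, q6}, q6→{q6}, q7→{q1}, q8→∅; now {q1, q3, q4, q6}.
That set has 4 states.

4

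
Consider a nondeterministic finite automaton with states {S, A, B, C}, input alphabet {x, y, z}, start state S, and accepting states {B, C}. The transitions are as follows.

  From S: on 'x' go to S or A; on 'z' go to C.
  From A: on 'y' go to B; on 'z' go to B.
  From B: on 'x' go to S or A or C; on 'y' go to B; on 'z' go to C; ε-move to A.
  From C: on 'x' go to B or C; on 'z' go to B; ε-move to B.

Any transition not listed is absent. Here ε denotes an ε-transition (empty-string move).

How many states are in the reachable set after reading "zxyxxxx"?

Start in {S}.
Read 'z': {S} → {A, B, C}.
Read 'x': {A, B, C} → {S, A, B, C}.
Read 'y': {S, A, B, C} → {A, B}.
Read 'x': {A, B} → {S, A, B, C}.
Read 'x': {S, A, B, C} → {S, A, B, C}.
Read 'x': {S, A, B, C} → {S, A, B, C}.
Read 'x': {S, A, B, C} → {S, A, B, C}.
That set has 4 states.

4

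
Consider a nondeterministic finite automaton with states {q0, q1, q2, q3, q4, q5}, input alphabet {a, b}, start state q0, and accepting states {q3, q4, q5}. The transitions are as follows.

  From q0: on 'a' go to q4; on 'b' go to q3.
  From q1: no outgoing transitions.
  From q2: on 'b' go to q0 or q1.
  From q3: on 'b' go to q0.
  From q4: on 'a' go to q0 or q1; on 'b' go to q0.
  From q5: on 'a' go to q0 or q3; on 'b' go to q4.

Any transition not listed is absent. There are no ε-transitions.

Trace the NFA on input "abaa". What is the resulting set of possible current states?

Start in {q0}.
Read 'a': q0→{q4}; now {q4}.
Read 'b': q4→{q0}; now {q0}.
Read 'a': q0→{q4}; now {q4}.
Read 'a': q4→{q0, q1}; now {q0, q1}.

{q0, q1}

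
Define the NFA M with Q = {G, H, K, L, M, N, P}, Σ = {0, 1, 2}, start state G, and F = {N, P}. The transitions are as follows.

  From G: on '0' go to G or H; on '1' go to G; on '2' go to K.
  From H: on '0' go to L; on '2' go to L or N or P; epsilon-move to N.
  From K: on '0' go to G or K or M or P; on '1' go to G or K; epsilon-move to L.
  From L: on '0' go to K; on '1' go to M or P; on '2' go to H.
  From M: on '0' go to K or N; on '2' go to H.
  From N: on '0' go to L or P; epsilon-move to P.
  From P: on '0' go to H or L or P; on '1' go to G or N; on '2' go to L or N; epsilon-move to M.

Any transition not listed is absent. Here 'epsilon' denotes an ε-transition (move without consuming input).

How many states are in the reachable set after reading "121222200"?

Start in {G}.
Read '1': {G} → {G}.
Read '2': {G} → {K, L}.
Read '1': {K, L} → {G, K, L, M, P}.
Read '2': {G, K, L, M, P} → {H, K, L, M, N, P}.
Read '2': {H, K, L, M, N, P} → {H, L, M, N, P}.
Read '2': {H, L, M, N, P} → {H, L, M, N, P}.
Read '2': {H, L, M, N, P} → {H, L, M, N, P}.
Read '0': {H, L, M, N, P} → {H, K, L, M, N, P}.
Read '0': {H, K, L, M, N, P} → {G, H, K, L, M, N, P}.
That set has 7 states.

7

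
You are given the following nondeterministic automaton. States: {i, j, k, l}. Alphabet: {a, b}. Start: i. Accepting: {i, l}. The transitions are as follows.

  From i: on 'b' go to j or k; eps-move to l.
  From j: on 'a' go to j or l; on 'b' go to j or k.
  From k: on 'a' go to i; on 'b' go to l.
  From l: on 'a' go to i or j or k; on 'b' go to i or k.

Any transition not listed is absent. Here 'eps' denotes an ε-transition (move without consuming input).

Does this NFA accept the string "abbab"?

Yes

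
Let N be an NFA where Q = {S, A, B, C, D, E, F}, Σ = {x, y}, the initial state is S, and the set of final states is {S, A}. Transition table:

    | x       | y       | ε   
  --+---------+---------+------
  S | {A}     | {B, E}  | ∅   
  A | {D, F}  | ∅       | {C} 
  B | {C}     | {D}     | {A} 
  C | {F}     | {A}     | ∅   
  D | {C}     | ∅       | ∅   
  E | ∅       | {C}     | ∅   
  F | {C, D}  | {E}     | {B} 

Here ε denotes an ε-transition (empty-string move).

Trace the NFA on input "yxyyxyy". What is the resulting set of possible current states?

{A, C}

Start in {S}.
Read 'y': {S} → {A, B, C, E}.
Read 'x': {A, B, C, E} → {A, B, C, D, F}.
Read 'y': {A, B, C, D, F} → {A, C, D, E}.
Read 'y': {A, C, D, E} → {A, C}.
Read 'x': {A, C} → {A, B, C, D, F}.
Read 'y': {A, B, C, D, F} → {A, C, D, E}.
Read 'y': {A, C, D, E} → {A, C}.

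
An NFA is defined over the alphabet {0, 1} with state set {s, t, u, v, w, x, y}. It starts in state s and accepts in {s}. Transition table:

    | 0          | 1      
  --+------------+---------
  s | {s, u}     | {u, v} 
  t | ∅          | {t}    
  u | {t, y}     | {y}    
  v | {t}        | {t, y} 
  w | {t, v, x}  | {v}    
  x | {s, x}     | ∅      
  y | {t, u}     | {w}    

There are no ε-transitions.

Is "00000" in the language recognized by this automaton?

Yes

Start in {s}.
Read '0': s→{s, u}; now {s, u}.
Read '0': s→{s, u}, u→{t, y}; now {s, t, u, y}.
Read '0': s→{s, u}, t→∅, u→{t, y}, y→{t, u}; now {s, t, u, y}.
Read '0': s→{s, u}, t→∅, u→{t, y}, y→{t, u}; now {s, t, u, y}.
Read '0': s→{s, u}, t→∅, u→{t, y}, y→{t, u}; now {s, t, u, y}.
The final set {s, t, u, y} contains the accepting state s.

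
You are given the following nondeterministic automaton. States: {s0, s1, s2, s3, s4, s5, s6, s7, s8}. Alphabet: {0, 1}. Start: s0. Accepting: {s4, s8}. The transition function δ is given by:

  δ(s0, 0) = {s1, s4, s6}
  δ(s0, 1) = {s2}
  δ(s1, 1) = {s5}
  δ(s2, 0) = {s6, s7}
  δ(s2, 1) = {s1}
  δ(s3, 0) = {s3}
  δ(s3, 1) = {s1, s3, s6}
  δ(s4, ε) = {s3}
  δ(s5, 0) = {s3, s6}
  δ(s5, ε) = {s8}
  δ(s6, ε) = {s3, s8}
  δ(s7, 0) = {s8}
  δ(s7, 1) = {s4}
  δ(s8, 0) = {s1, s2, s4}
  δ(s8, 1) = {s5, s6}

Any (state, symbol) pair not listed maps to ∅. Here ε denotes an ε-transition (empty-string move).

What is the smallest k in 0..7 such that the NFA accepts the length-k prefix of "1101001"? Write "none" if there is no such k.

none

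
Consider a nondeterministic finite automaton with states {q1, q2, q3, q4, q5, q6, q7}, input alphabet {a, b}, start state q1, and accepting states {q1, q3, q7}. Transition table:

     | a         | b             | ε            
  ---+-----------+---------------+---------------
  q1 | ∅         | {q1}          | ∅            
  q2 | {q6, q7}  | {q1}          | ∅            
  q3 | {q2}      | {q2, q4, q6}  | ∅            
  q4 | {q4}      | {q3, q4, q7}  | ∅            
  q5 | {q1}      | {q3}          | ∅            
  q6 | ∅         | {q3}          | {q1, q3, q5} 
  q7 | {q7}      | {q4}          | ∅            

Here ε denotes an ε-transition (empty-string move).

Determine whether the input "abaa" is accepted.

No

Start in {q1}.
Read 'a': q1→∅; now ∅.
The set is empty and remains empty for the remaining 3 symbols.
The final set ∅ contains no accepting state.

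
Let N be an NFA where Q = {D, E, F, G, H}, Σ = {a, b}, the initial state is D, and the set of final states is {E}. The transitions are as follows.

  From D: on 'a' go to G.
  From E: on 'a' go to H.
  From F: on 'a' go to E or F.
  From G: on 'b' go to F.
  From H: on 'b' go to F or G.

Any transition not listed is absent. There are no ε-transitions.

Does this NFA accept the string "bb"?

Start in {D}.
Read 'b': {D} → ∅.
The set is empty and remains empty for the remaining 1 symbol.
The final set ∅ contains no accepting state.

No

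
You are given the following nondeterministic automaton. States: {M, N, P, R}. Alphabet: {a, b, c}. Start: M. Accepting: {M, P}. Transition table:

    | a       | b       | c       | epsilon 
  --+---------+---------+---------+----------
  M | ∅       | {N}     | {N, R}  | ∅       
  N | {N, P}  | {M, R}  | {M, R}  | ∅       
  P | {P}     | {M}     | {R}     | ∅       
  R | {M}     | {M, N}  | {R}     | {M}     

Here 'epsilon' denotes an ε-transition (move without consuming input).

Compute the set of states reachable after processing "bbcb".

{M, N, R}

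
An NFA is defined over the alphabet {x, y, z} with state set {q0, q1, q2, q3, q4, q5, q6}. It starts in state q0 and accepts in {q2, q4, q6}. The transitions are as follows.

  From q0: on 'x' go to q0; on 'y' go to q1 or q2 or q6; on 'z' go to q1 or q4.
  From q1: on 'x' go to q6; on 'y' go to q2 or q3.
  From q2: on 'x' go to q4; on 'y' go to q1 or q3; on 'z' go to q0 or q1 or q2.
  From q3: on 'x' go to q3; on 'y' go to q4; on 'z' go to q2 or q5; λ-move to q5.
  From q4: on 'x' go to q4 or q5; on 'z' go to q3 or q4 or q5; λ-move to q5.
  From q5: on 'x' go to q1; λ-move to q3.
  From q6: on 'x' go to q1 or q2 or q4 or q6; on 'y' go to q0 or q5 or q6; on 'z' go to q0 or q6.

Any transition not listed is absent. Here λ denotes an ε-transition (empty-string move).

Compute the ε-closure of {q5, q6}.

Begin with {q5, q6}.
ε-move q5 → q3; add q3.

{q3, q5, q6}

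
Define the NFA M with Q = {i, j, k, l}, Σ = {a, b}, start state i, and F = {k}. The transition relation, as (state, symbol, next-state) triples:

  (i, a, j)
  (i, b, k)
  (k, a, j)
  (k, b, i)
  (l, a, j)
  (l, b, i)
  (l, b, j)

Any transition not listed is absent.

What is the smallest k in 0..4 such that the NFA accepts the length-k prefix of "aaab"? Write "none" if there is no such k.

none

Start in {i}.
Read 'a': i→{j}; now {j}.
Read 'a': j→∅; now ∅.
The set is empty and remains empty for the remaining 2 symbols.
No reachable set along the way intersects F.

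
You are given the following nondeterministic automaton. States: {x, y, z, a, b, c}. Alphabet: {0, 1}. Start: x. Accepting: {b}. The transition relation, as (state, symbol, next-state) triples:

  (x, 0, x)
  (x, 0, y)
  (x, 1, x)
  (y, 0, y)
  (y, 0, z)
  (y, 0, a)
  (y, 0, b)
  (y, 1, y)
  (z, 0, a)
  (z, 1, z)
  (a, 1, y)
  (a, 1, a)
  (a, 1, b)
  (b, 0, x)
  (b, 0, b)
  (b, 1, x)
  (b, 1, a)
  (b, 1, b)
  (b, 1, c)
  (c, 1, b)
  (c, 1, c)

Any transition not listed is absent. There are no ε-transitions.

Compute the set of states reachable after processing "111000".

Start in {x}.
Read '1': {x} → {x}.
Read '1': {x} → {x}.
Read '1': {x} → {x}.
Read '0': {x} → {x, y}.
Read '0': {x, y} → {x, y, z, a, b}.
Read '0': {x, y, z, a, b} → {x, y, z, a, b}.

{x, y, z, a, b}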